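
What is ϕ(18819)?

Prime factorization: 18819 = 3^3 * 17 * 41.
φ(3^3) = 3^3 − 3^2 = 27 − 9 = 18.
φ(17) = 17 − 1 = 16.
φ(41) = 41 − 1 = 40.
Multiply: 18 · 16 · 40 = 11520.

11520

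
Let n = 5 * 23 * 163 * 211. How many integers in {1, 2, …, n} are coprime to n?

2993760

φ(5) = 5 − 1 = 4.
φ(23) = 23 − 1 = 22.
φ(163) = 163 − 1 = 162.
φ(211) = 211 − 1 = 210.
Since φ is multiplicative, φ(3955195) = 4 · 22 · 162 · 210 = 2993760.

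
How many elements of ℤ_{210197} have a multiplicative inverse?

First factor: 210197 = 13 × 19 × 23 × 37.
φ(13) = 13 − 1 = 12.
φ(19) = 19 − 1 = 18.
φ(23) = 23 − 1 = 22.
φ(37) = 37 − 1 = 36.
Since φ is multiplicative, φ(210197) = 12 · 18 · 22 · 36 = 171072.

171072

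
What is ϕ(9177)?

4752

9177 = 3 · 7 · 19 · 23.
φ(3) = 3 − 1 = 2.
φ(7) = 7 − 1 = 6.
φ(19) = 19 − 1 = 18.
φ(23) = 23 − 1 = 22.
Multiply: 2 · 6 · 18 · 22 = 4752.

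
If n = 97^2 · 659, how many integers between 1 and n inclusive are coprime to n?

φ(97^2) = 97^1·(97−1) = 97·96 = 9312.
φ(659) = 659 − 1 = 658.
φ(6200531) = 9312 × 658 = 6127296.

6127296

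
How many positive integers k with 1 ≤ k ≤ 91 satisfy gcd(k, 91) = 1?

72

First factor: 91 = 7 · 13.
φ(91) = 91 · (1 − 1/7) · (1 − 1/13)
       = 91 · 72/91 = 72.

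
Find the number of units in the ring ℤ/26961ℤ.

15120

26961 = 3 × 11 × 19 × 43.
φ(3) = 3 − 1 = 2.
φ(11) = 11 − 1 = 10.
φ(19) = 19 − 1 = 18.
φ(43) = 43 − 1 = 42.
φ(26961) = 2 × 10 × 18 × 42 = 15120.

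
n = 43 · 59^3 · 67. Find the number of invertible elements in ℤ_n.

559661256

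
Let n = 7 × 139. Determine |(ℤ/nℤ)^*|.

828

φ(7) = 7 − 1 = 6.
φ(139) = 139 − 1 = 138.
Since φ is multiplicative, φ(973) = 6 · 138 = 828.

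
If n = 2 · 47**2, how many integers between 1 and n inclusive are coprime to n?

φ(4418) = 4418 · (1 − 1/2) · (1 − 1/47)
       = 4418 · 46/94 = 2162.

2162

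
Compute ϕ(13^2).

156

φ(169) = 169 · (1 − 1/13)
       = 169 · 12/13 = 156.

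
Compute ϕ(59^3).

201898

φ(59^3) = 59^3 − 59^2 = 205379 − 3481 = 201898.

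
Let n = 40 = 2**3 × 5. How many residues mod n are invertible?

φ(2^3) = 2^2·(2−1) = 4·1 = 4.
φ(5) = 5 − 1 = 4.
Since φ is multiplicative, φ(40) = 4 · 4 = 16.

16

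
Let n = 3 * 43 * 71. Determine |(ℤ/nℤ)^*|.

5880

φ(9159) = 9159 · (1 − 1/3) · (1 − 1/43) · (1 − 1/71)
       = 9159 · 5880/9159 = 5880.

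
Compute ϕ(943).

880

943 = 23 * 41.
φ(23) = 23 − 1 = 22.
φ(41) = 41 − 1 = 40.
Multiply: 22 · 40 = 880.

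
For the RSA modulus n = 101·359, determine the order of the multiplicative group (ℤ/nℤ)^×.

35800

φ(pq) = (p−1)(q−1) = 100 · 358 = 35800.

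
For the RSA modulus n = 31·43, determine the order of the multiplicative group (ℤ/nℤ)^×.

1260

φ(31) = 31 − 1 = 30.
φ(43) = 43 − 1 = 42.
Since φ is multiplicative, φ(1333) = 30 · 42 = 1260.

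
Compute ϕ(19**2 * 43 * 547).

φ(8491081) = 8491081 · (1 − 1/19) · (1 − 1/43) · (1 − 1/547)
       = 8491081 · 412776/446899 = 7842744.

7842744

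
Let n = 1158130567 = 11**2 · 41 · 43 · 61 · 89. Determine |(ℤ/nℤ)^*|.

975744000

φ(1158130567) = 1158130567 · (1 − 1/11) · (1 − 1/41) · (1 − 1/43) · (1 − 1/61) · (1 − 1/89)
       = 1158130567 · 88704000/105284597 = 975744000.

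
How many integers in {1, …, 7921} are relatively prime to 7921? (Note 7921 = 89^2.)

φ(89^2) = 89^1·(89−1) = 89·88 = 7832.

7832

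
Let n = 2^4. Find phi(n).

8

φ(2^4) = 2^3·(2−1) = 8·1 = 8.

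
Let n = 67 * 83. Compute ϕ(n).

φ(5561) = 5561 · (1 − 1/67) · (1 − 1/83)
       = 5561 · 5412/5561 = 5412.

5412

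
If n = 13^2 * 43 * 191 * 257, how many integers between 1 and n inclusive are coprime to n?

318689280

φ(356715229) = 356715229 · (1 − 1/13) · (1 − 1/43) · (1 − 1/191) · (1 − 1/257)
       = 356715229 · 24514560/27439633 = 318689280.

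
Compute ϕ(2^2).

φ(4) = 4 · (1 − 1/2)
       = 4 · 1/2 = 2.

2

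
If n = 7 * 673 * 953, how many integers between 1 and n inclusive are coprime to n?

3838464

φ(7) = 7 − 1 = 6.
φ(673) = 673 − 1 = 672.
φ(953) = 953 − 1 = 952.
Since φ is multiplicative, φ(4489583) = 6 · 672 · 952 = 3838464.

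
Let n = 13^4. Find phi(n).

26364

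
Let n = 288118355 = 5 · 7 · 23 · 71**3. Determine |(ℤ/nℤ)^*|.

186315360

φ(288118355) = 288118355 · (1 − 1/5) · (1 − 1/7) · (1 − 1/23) · (1 − 1/71)
       = 288118355 · 36960/57155 = 186315360.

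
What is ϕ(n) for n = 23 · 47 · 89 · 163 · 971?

φ(23) = 23 − 1 = 22.
φ(47) = 47 − 1 = 46.
φ(89) = 89 − 1 = 88.
φ(163) = 163 − 1 = 162.
φ(971) = 971 − 1 = 970.
Since φ is multiplicative, φ(15227287057) = 22 · 46 · 88 · 162 · 970 = 13994259840.

13994259840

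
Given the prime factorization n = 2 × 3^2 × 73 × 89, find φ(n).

φ(2) = 2 − 1 = 1.
φ(3^2) = 3^2 − 3^1 = 9 − 3 = 6.
φ(73) = 73 − 1 = 72.
φ(89) = 89 − 1 = 88.
Multiply: 1 · 6 · 72 · 88 = 38016.

38016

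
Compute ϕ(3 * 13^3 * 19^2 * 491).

φ(3) = 3 − 1 = 2.
φ(13^3) = 13^2·(13−1) = 169·12 = 2028.
φ(19^2) = 19^2 − 19^1 = 361 − 19 = 342.
φ(491) = 491 − 1 = 490.
Multiply: 2 · 2028 · 342 · 490 = 679704480.

679704480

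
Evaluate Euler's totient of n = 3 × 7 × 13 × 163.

23328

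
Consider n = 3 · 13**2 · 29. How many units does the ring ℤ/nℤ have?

φ(3) = 3 − 1 = 2.
φ(13^2) = 13^1·(13−1) = 13·12 = 156.
φ(29) = 29 − 1 = 28.
Since φ is multiplicative, φ(14703) = 2 · 156 · 28 = 8736.

8736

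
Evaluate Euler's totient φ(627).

627 = 3 × 11 × 19.
φ(3) = 3 − 1 = 2.
φ(11) = 11 − 1 = 10.
φ(19) = 19 − 1 = 18.
Multiply: 2 · 10 · 18 = 360.

360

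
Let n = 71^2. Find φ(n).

φ(71^2) = 71^1·(71−1) = 71·70 = 4970.

4970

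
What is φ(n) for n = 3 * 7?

φ(21) = 21 · (1 − 1/3) · (1 − 1/7)
       = 21 · 12/21 = 12.

12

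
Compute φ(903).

504

First factor: 903 = 3 * 7 * 43.
φ(903) = 903 · (1 − 1/3) · (1 − 1/7) · (1 − 1/43)
       = 903 · 504/903 = 504.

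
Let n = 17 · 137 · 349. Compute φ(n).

757248

φ(812821) = 812821 · (1 − 1/17) · (1 − 1/137) · (1 − 1/349)
       = 812821 · 757248/812821 = 757248.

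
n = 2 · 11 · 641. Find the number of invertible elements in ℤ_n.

6400

φ(14102) = 14102 · (1 − 1/2) · (1 − 1/11) · (1 − 1/641)
       = 14102 · 6400/14102 = 6400.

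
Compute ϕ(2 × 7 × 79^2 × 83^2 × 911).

φ(2) = 2 − 1 = 1.
φ(7) = 7 − 1 = 6.
φ(79^2) = 79^1·(79−1) = 79·78 = 6162.
φ(83^2) = 83^1·(83−1) = 83·82 = 6806.
φ(911) = 911 − 1 = 910.
Since φ is multiplicative, φ(548348651746) = 1 · 6 · 6162 · 6806 · 910 = 228984603120.

228984603120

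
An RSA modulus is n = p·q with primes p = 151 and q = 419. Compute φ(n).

62700

φ(n) = (p − 1)(q − 1) = (151−1)(419−1) = 150·418 = 62700.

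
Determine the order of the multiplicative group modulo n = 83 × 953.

φ(83) = 83 − 1 = 82.
φ(953) = 953 − 1 = 952.
φ(79099) = 82 × 952 = 78064.

78064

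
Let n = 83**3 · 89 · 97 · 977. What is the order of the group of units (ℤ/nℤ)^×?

4657724104704

φ(83^3) = 83^2·(83−1) = 6889·82 = 564898.
φ(89) = 89 − 1 = 88.
φ(97) = 97 − 1 = 96.
φ(977) = 977 − 1 = 976.
Multiply: 564898 · 88 · 96 · 976 = 4657724104704.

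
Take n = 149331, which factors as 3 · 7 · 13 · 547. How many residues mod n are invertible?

φ(3) = 3 − 1 = 2.
φ(7) = 7 − 1 = 6.
φ(13) = 13 − 1 = 12.
φ(547) = 547 − 1 = 546.
Multiply: 2 · 6 · 12 · 546 = 78624.

78624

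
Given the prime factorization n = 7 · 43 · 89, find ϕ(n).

22176

φ(26789) = 26789 · (1 − 1/7) · (1 − 1/43) · (1 − 1/89)
       = 26789 · 22176/26789 = 22176.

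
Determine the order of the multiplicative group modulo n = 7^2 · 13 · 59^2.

1724688

φ(7^2) = 7^2 − 7^1 = 49 − 7 = 42.
φ(13) = 13 − 1 = 12.
φ(59^2) = 59^2 − 59^1 = 3481 − 59 = 3422.
φ(2217397) = 42 × 12 × 3422 = 1724688.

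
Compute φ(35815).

Factor 35815: 35815 = 5 · 13 · 19 · 29.
φ(5) = 5 − 1 = 4.
φ(13) = 13 − 1 = 12.
φ(19) = 19 − 1 = 18.
φ(29) = 29 − 1 = 28.
Since φ is multiplicative, φ(35815) = 4 · 12 · 18 · 28 = 24192.

24192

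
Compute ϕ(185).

144

Prime factorization: 185 = 5 * 37.
φ(185) = 185 · (1 − 1/5) · (1 − 1/37)
       = 185 · 144/185 = 144.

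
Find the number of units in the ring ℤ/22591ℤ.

22591 = 19 · 29 · 41.
φ(19) = 19 − 1 = 18.
φ(29) = 29 − 1 = 28.
φ(41) = 41 − 1 = 40.
Multiply: 18 · 28 · 40 = 20160.

20160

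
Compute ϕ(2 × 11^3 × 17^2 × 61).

19747200

φ(46928398) = 46928398 · (1 − 1/2) · (1 − 1/11) · (1 − 1/17) · (1 − 1/61)
       = 46928398 · 9600/22814 = 19747200.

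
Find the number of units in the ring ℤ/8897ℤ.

7200

First factor: 8897 = 7 * 31 * 41.
φ(8897) = 8897 · (1 − 1/7) · (1 − 1/31) · (1 − 1/41)
       = 8897 · 7200/8897 = 7200.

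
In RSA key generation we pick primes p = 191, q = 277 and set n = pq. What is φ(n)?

φ(52907) = 52907 · (1 − 1/191) · (1 − 1/277)
       = 52907 · 52440/52907 = 52440.

52440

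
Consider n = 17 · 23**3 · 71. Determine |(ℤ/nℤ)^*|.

13034560

φ(17) = 17 − 1 = 16.
φ(23^3) = 23^3 − 23^2 = 12167 − 529 = 11638.
φ(71) = 71 − 1 = 70.
Multiply: 16 · 11638 · 70 = 13034560.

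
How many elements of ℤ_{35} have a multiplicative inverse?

24

35 = 5 · 7.
φ(35) = 35 · (1 − 1/5) · (1 − 1/7)
       = 35 · 24/35 = 24.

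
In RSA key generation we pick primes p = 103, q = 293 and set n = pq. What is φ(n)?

29784

φ(103) = 103 − 1 = 102.
φ(293) = 293 − 1 = 292.
Multiply: 102 · 292 = 29784.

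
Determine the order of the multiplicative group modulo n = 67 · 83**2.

449196

φ(67) = 67 − 1 = 66.
φ(83^2) = 83^2 − 83^1 = 6889 − 83 = 6806.
Multiply: 66 · 6806 = 449196.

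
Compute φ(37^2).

φ(1369) = 1369 · (1 − 1/37)
       = 1369 · 36/37 = 1332.

1332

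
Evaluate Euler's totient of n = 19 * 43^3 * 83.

φ(19) = 19 − 1 = 18.
φ(43^3) = 43^2·(43−1) = 1849·42 = 77658.
φ(83) = 83 − 1 = 82.
Since φ is multiplicative, φ(125382539) = 18 · 77658 · 82 = 114623208.

114623208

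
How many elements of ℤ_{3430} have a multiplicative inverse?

Prime factorization: 3430 = 2 * 5 * 7^3.
φ(3430) = 3430 · (1 − 1/2) · (1 − 1/5) · (1 − 1/7)
       = 3430 · 24/70 = 1176.

1176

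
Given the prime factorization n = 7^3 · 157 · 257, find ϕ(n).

φ(7^3) = 7^3 − 7^2 = 343 − 49 = 294.
φ(157) = 157 − 1 = 156.
φ(257) = 257 − 1 = 256.
φ(13839707) = 294 × 156 × 256 = 11741184.

11741184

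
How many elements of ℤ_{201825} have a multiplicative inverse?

95040

201825 = 3^3 · 5^2 · 13 · 23.
φ(201825) = 201825 · (1 − 1/3) · (1 − 1/5) · (1 − 1/13) · (1 − 1/23)
       = 201825 · 2112/4485 = 95040.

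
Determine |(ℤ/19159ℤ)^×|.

14784

First factor: 19159 = 7^2 × 17 × 23.
φ(19159) = 19159 · (1 − 1/7) · (1 − 1/17) · (1 − 1/23)
       = 19159 · 2112/2737 = 14784.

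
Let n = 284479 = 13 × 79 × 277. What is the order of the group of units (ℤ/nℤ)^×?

φ(13) = 13 − 1 = 12.
φ(79) = 79 − 1 = 78.
φ(277) = 277 − 1 = 276.
φ(284479) = 12 × 78 × 276 = 258336.

258336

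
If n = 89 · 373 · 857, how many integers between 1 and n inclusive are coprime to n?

28022016

φ(28449829) = 28449829 · (1 − 1/89) · (1 − 1/373) · (1 − 1/857)
       = 28449829 · 28022016/28449829 = 28022016.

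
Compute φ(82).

40

Prime factorization: 82 = 2 · 41.
φ(2) = 2 − 1 = 1.
φ(41) = 41 − 1 = 40.
Multiply: 1 · 40 = 40.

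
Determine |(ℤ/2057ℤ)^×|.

1760

Prime factorization: 2057 = 11^2 · 17.
φ(2057) = 2057 · (1 − 1/11) · (1 − 1/17)
       = 2057 · 160/187 = 1760.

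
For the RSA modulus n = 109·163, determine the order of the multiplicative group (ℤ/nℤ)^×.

φ(17767) = 17767 · (1 − 1/109) · (1 − 1/163)
       = 17767 · 17496/17767 = 17496.

17496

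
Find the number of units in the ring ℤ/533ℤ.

533 = 13 · 41.
φ(13) = 13 − 1 = 12.
φ(41) = 41 − 1 = 40.
Multiply: 12 · 40 = 480.

480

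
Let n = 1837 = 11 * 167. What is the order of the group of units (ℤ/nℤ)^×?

1660

φ(1837) = 1837 · (1 − 1/11) · (1 − 1/167)
       = 1837 · 1660/1837 = 1660.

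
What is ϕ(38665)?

25920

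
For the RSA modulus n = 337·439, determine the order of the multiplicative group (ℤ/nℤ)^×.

φ(n) = (p − 1)(q − 1) = (337−1)(439−1) = 336·438 = 147168.

147168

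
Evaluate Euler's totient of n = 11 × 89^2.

78320

φ(87131) = 87131 · (1 − 1/11) · (1 − 1/89)
       = 87131 · 880/979 = 78320.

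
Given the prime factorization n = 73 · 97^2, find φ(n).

φ(686857) = 686857 · (1 − 1/73) · (1 − 1/97)
       = 686857 · 6912/7081 = 670464.

670464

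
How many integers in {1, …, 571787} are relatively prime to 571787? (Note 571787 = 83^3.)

φ(83^3) = 83^3 − 83^2 = 571787 − 6889 = 564898.

564898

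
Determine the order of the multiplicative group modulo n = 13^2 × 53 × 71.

φ(635947) = 635947 · (1 − 1/13) · (1 − 1/53) · (1 − 1/71)
       = 635947 · 43680/48919 = 567840.

567840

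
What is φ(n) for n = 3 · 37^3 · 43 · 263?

1084642272

φ(3) = 3 − 1 = 2.
φ(37^3) = 37^3 − 37^2 = 50653 − 1369 = 49284.
φ(43) = 43 − 1 = 42.
φ(263) = 263 − 1 = 262.
φ(1718504331) = 2 × 49284 × 42 × 262 = 1084642272.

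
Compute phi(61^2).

φ(61^2) = 61^2 − 61^1 = 3721 − 61 = 3660.

3660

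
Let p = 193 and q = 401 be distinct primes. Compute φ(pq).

76800

φ(n) = (p − 1)(q − 1) = (193−1)(401−1) = 192·400 = 76800.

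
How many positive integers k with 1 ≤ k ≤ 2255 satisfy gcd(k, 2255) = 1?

Prime factorization: 2255 = 5 * 11 * 41.
φ(2255) = 2255 · (1 − 1/5) · (1 − 1/11) · (1 − 1/41)
       = 2255 · 1600/2255 = 1600.

1600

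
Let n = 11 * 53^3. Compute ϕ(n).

φ(1637647) = 1637647 · (1 − 1/11) · (1 − 1/53)
       = 1637647 · 520/583 = 1460680.

1460680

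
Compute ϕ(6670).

First factor: 6670 = 2 · 5 · 23 · 29.
φ(6670) = 6670 · (1 − 1/2) · (1 − 1/5) · (1 − 1/23) · (1 − 1/29)
       = 6670 · 2464/6670 = 2464.

2464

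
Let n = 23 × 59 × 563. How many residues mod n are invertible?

φ(763991) = 763991 · (1 − 1/23) · (1 − 1/59) · (1 − 1/563)
       = 763991 · 717112/763991 = 717112.

717112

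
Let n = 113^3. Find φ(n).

1430128

φ(1442897) = 1442897 · (1 − 1/113)
       = 1442897 · 112/113 = 1430128.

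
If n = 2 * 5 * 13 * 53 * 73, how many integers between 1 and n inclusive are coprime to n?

179712

φ(502970) = 502970 · (1 − 1/2) · (1 − 1/5) · (1 − 1/13) · (1 − 1/53) · (1 − 1/73)
       = 502970 · 179712/502970 = 179712.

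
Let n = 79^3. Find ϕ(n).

486798

φ(493039) = 493039 · (1 − 1/79)
       = 493039 · 78/79 = 486798.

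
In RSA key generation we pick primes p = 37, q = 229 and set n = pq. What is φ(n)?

For distinct primes, φ(pq) = (p−1)(q−1) = 36 × 228 = 8208.

8208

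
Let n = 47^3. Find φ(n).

φ(103823) = 103823 · (1 − 1/47)
       = 103823 · 46/47 = 101614.

101614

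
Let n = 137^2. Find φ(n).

18632

φ(18769) = 18769 · (1 − 1/137)
       = 18769 · 136/137 = 18632.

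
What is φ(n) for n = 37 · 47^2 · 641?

φ(52390853) = 52390853 · (1 − 1/37) · (1 − 1/47) · (1 − 1/641)
       = 52390853 · 1059840/1114699 = 49812480.

49812480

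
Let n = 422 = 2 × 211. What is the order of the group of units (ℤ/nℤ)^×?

210

φ(422) = 422 · (1 − 1/2) · (1 − 1/211)
       = 422 · 210/422 = 210.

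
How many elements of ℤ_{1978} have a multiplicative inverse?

924

Prime factorization: 1978 = 2 * 23 * 43.
φ(2) = 2 − 1 = 1.
φ(23) = 23 − 1 = 22.
φ(43) = 43 − 1 = 42.
Multiply: 1 · 22 · 42 = 924.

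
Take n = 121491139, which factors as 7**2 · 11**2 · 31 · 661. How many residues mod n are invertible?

φ(121491139) = 121491139 · (1 − 1/7) · (1 − 1/11) · (1 − 1/31) · (1 − 1/661)
       = 121491139 · 1188000/1577807 = 91476000.

91476000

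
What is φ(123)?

Factor 123: 123 = 3 × 41.
φ(3) = 3 − 1 = 2.
φ(41) = 41 − 1 = 40.
Since φ is multiplicative, φ(123) = 2 · 40 = 80.

80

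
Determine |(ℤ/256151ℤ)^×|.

Prime factorization: 256151 = 7 * 23 * 37 * 43.
φ(7) = 7 − 1 = 6.
φ(23) = 23 − 1 = 22.
φ(37) = 37 − 1 = 36.
φ(43) = 43 − 1 = 42.
Multiply: 6 · 22 · 36 · 42 = 199584.

199584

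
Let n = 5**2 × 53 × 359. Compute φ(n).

372320

φ(5^2) = 5^2 − 5^1 = 25 − 5 = 20.
φ(53) = 53 − 1 = 52.
φ(359) = 359 − 1 = 358.
Since φ is multiplicative, φ(475675) = 20 · 52 · 358 = 372320.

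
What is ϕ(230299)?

190080

First factor: 230299 = 17 * 19 * 23 * 31.
φ(230299) = 230299 · (1 − 1/17) · (1 − 1/19) · (1 − 1/23) · (1 − 1/31)
       = 230299 · 190080/230299 = 190080.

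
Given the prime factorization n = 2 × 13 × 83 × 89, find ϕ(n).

86592

φ(2) = 2 − 1 = 1.
φ(13) = 13 − 1 = 12.
φ(83) = 83 − 1 = 82.
φ(89) = 89 − 1 = 88.
Multiply: 1 · 12 · 82 · 88 = 86592.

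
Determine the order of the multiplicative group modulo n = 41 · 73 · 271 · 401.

φ(325252303) = 325252303 · (1 − 1/41) · (1 − 1/73) · (1 − 1/271) · (1 − 1/401)
       = 325252303 · 311040000/325252303 = 311040000.

311040000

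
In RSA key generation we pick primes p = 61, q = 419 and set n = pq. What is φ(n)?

25080

φ(25559) = 25559 · (1 − 1/61) · (1 − 1/419)
       = 25559 · 25080/25559 = 25080.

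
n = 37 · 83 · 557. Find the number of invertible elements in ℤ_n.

φ(1710547) = 1710547 · (1 − 1/37) · (1 − 1/83) · (1 − 1/557)
       = 1710547 · 1641312/1710547 = 1641312.

1641312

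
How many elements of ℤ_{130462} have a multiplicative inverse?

Prime factorization: 130462 = 2 · 37 · 41 · 43.
φ(130462) = 130462 · (1 − 1/2) · (1 − 1/37) · (1 − 1/41) · (1 − 1/43)
       = 130462 · 60480/130462 = 60480.

60480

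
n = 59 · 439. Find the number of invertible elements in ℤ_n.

φ(25901) = 25901 · (1 − 1/59) · (1 − 1/439)
       = 25901 · 25404/25901 = 25404.

25404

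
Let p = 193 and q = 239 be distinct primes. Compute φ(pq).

45696

For distinct primes, φ(pq) = (p−1)(q−1) = 192 × 238 = 45696.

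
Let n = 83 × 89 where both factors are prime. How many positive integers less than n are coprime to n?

For distinct primes, φ(pq) = (p−1)(q−1) = 82 × 88 = 7216.

7216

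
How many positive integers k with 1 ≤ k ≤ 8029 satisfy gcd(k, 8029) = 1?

Factor 8029: 8029 = 7 * 31 * 37.
φ(7) = 7 − 1 = 6.
φ(31) = 31 − 1 = 30.
φ(37) = 37 − 1 = 36.
Since φ is multiplicative, φ(8029) = 6 · 30 · 36 = 6480.

6480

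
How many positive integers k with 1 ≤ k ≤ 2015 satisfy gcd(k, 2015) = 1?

First factor: 2015 = 5 × 13 × 31.
φ(2015) = 2015 · (1 − 1/5) · (1 − 1/13) · (1 − 1/31)
       = 2015 · 1440/2015 = 1440.

1440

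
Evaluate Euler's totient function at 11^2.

110

φ(11^2) = 11^1·(11−1) = 11·10 = 110.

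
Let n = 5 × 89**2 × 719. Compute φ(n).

φ(5) = 5 − 1 = 4.
φ(89^2) = 89^2 − 89^1 = 7921 − 89 = 7832.
φ(719) = 719 − 1 = 718.
φ(28475995) = 4 × 7832 × 718 = 22493504.

22493504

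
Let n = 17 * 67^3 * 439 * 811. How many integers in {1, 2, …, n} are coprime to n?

φ(1820365952159) = 1820365952159 · (1 − 1/17) · (1 − 1/67) · (1 − 1/439) · (1 − 1/811)
       = 1820365952159 · 374647680/405517031 = 1681793435520.

1681793435520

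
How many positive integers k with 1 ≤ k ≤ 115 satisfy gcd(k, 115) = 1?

Prime factorization: 115 = 5 * 23.
φ(5) = 5 − 1 = 4.
φ(23) = 23 − 1 = 22.
φ(115) = 4 × 22 = 88.

88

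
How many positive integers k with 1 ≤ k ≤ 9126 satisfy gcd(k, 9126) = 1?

2808

Factor 9126: 9126 = 2 × 3**3 × 13**2.
φ(2) = 2 − 1 = 1.
φ(3^3) = 3^3 − 3^2 = 27 − 9 = 18.
φ(13^2) = 13^2 − 13^1 = 169 − 13 = 156.
Multiply: 1 · 18 · 156 = 2808.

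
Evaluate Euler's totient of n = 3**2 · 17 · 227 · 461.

9980160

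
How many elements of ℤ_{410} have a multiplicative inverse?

410 = 2 · 5 · 41.
φ(2) = 2 − 1 = 1.
φ(5) = 5 − 1 = 4.
φ(41) = 41 − 1 = 40.
Since φ is multiplicative, φ(410) = 1 · 4 · 40 = 160.

160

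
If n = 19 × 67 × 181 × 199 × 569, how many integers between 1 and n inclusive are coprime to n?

24049301760

φ(26089894403) = 26089894403 · (1 − 1/19) · (1 − 1/67) · (1 − 1/181) · (1 − 1/199) · (1 − 1/569)
       = 26089894403 · 24049301760/26089894403 = 24049301760.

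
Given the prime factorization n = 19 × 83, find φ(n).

φ(19) = 19 − 1 = 18.
φ(83) = 83 − 1 = 82.
Since φ is multiplicative, φ(1577) = 18 · 82 = 1476.

1476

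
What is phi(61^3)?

223260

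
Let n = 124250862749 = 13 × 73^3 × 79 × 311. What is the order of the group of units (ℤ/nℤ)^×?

111330910080

φ(124250862749) = 124250862749 · (1 − 1/13) · (1 − 1/73) · (1 − 1/79) · (1 − 1/311)
       = 124250862749 · 20891520/23315981 = 111330910080.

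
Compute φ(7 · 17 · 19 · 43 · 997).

φ(7) = 7 − 1 = 6.
φ(17) = 17 − 1 = 16.
φ(19) = 19 − 1 = 18.
φ(43) = 43 − 1 = 42.
φ(997) = 997 − 1 = 996.
φ(96931331) = 6 × 16 × 18 × 42 × 996 = 72285696.

72285696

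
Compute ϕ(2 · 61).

φ(2) = 2 − 1 = 1.
φ(61) = 61 − 1 = 60.
φ(122) = 1 × 60 = 60.

60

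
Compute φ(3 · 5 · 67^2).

φ(3) = 3 − 1 = 2.
φ(5) = 5 − 1 = 4.
φ(67^2) = 67^2 − 67^1 = 4489 − 67 = 4422.
Since φ is multiplicative, φ(67335) = 2 · 4 · 4422 = 35376.

35376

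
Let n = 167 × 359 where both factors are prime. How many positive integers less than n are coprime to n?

59428

φ(59953) = 59953 · (1 − 1/167) · (1 − 1/359)
       = 59953 · 59428/59953 = 59428.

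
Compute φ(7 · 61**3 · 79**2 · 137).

φ(7) = 7 − 1 = 6.
φ(61^3) = 61^2·(61−1) = 3721·60 = 223260.
φ(79^2) = 79^2 − 79^1 = 6241 − 79 = 6162.
φ(137) = 137 − 1 = 136.
φ(1358508295739) = 6 × 223260 × 6162 × 136 = 1122594145920.

1122594145920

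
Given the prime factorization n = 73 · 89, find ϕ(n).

6336

φ(6497) = 6497 · (1 − 1/73) · (1 − 1/89)
       = 6497 · 6336/6497 = 6336.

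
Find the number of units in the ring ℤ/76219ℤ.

76219 = 11 × 13**2 × 41.
φ(11) = 11 − 1 = 10.
φ(13^2) = 13^2 − 13^1 = 169 − 13 = 156.
φ(41) = 41 − 1 = 40.
φ(76219) = 10 × 156 × 40 = 62400.

62400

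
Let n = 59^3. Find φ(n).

201898

φ(205379) = 205379 · (1 − 1/59)
       = 205379 · 58/59 = 201898.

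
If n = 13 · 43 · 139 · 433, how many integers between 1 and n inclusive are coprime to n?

φ(33644533) = 33644533 · (1 − 1/13) · (1 − 1/43) · (1 − 1/139) · (1 − 1/433)
       = 33644533 · 30046464/33644533 = 30046464.

30046464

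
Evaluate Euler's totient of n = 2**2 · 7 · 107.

φ(2996) = 2996 · (1 − 1/2) · (1 − 1/7) · (1 − 1/107)
       = 2996 · 636/1498 = 1272.

1272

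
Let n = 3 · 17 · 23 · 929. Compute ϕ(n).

φ(3) = 3 − 1 = 2.
φ(17) = 17 − 1 = 16.
φ(23) = 23 − 1 = 22.
φ(929) = 929 − 1 = 928.
Since φ is multiplicative, φ(1089717) = 2 · 16 · 22 · 928 = 653312.

653312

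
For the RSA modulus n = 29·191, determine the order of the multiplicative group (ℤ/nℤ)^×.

φ(5539) = 5539 · (1 − 1/29) · (1 − 1/191)
       = 5539 · 5320/5539 = 5320.

5320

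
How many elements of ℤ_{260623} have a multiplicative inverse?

211680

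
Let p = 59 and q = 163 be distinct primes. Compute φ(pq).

9396

For distinct primes, φ(pq) = (p−1)(q−1) = 58 × 162 = 9396.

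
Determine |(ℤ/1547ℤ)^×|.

First factor: 1547 = 7 × 13 × 17.
φ(1547) = 1547 · (1 − 1/7) · (1 − 1/13) · (1 − 1/17)
       = 1547 · 1152/1547 = 1152.

1152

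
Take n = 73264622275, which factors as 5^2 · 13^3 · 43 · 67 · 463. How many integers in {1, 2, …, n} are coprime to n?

51943731840

φ(73264622275) = 73264622275 · (1 − 1/5) · (1 − 1/13) · (1 − 1/43) · (1 − 1/67) · (1 − 1/463)
       = 73264622275 · 61471872/86703695 = 51943731840.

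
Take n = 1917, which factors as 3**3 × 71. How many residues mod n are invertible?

φ(1917) = 1917 · (1 − 1/3) · (1 − 1/71)
       = 1917 · 140/213 = 1260.

1260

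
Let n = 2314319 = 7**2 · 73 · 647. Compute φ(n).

1953504

φ(7^2) = 7^2 − 7^1 = 49 − 7 = 42.
φ(73) = 73 − 1 = 72.
φ(647) = 647 − 1 = 646.
Since φ is multiplicative, φ(2314319) = 42 · 72 · 646 = 1953504.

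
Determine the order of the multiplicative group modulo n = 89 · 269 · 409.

φ(9791869) = 9791869 · (1 − 1/89) · (1 − 1/269) · (1 − 1/409)
       = 9791869 · 9622272/9791869 = 9622272.

9622272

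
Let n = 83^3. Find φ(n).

φ(83^3) = 83^3 − 83^2 = 571787 − 6889 = 564898.

564898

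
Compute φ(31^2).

φ(31^2) = 31^1·(31−1) = 31·30 = 930.

930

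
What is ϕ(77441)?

57024

77441 = 7 * 13 * 23 * 37.
φ(77441) = 77441 · (1 − 1/7) · (1 − 1/13) · (1 − 1/23) · (1 − 1/37)
       = 77441 · 57024/77441 = 57024.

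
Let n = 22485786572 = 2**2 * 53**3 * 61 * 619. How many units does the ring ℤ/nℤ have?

10832402880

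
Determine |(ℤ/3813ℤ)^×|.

Prime factorization: 3813 = 3 × 31 × 41.
φ(3813) = 3813 · (1 − 1/3) · (1 − 1/31) · (1 − 1/41)
       = 3813 · 2400/3813 = 2400.

2400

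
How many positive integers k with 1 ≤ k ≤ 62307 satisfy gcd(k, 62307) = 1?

First factor: 62307 = 3**2 × 7 × 23 × 43.
φ(62307) = 62307 · (1 − 1/3) · (1 − 1/7) · (1 − 1/23) · (1 − 1/43)
       = 62307 · 11088/20769 = 33264.

33264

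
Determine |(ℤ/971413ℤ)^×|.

Prime factorization: 971413 = 19 * 29 * 41 * 43.
φ(971413) = 971413 · (1 − 1/19) · (1 − 1/29) · (1 − 1/41) · (1 − 1/43)
       = 971413 · 846720/971413 = 846720.

846720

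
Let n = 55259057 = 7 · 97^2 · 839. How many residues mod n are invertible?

φ(7) = 7 − 1 = 6.
φ(97^2) = 97^2 − 97^1 = 9409 − 97 = 9312.
φ(839) = 839 − 1 = 838.
Since φ is multiplicative, φ(55259057) = 6 · 9312 · 838 = 46820736.

46820736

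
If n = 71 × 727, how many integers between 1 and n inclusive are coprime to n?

φ(71) = 71 − 1 = 70.
φ(727) = 727 − 1 = 726.
Since φ is multiplicative, φ(51617) = 70 · 726 = 50820.

50820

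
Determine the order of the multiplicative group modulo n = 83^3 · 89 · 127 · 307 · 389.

φ(83^3) = 83^2·(83−1) = 6889·82 = 564898.
φ(89) = 89 − 1 = 88.
φ(127) = 127 − 1 = 126.
φ(307) = 307 − 1 = 306.
φ(389) = 389 − 1 = 388.
Multiply: 564898 · 88 · 126 · 306 · 388 = 743663397641472.

743663397641472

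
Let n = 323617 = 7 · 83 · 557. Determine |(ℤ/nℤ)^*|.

273552

φ(323617) = 323617 · (1 − 1/7) · (1 − 1/83) · (1 − 1/557)
       = 323617 · 273552/323617 = 273552.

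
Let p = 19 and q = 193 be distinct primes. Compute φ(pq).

3456

For distinct primes, φ(pq) = (p−1)(q−1) = 18 × 192 = 3456.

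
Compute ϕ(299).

First factor: 299 = 13 · 23.
φ(13) = 13 − 1 = 12.
φ(23) = 23 − 1 = 22.
Since φ is multiplicative, φ(299) = 12 · 22 = 264.

264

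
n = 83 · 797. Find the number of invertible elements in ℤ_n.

φ(83) = 83 − 1 = 82.
φ(797) = 797 − 1 = 796.
Since φ is multiplicative, φ(66151) = 82 · 796 = 65272.

65272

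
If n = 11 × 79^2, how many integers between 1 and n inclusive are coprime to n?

φ(11) = 11 − 1 = 10.
φ(79^2) = 79^2 − 79^1 = 6241 − 79 = 6162.
Multiply: 10 · 6162 = 61620.

61620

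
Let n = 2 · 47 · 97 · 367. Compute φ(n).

1616256

φ(3346306) = 3346306 · (1 − 1/2) · (1 − 1/47) · (1 − 1/97) · (1 − 1/367)
       = 3346306 · 1616256/3346306 = 1616256.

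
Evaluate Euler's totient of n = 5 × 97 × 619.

φ(5) = 5 − 1 = 4.
φ(97) = 97 − 1 = 96.
φ(619) = 619 − 1 = 618.
Multiply: 4 · 96 · 618 = 237312.

237312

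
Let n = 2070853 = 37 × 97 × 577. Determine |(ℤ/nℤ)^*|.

φ(37) = 37 − 1 = 36.
φ(97) = 97 − 1 = 96.
φ(577) = 577 − 1 = 576.
Multiply: 36 · 96 · 576 = 1990656.

1990656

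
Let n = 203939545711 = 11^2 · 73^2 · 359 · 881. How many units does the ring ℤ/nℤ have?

182143526400

φ(11^2) = 11^2 − 11^1 = 121 − 11 = 110.
φ(73^2) = 73^2 − 73^1 = 5329 − 73 = 5256.
φ(359) = 359 − 1 = 358.
φ(881) = 881 − 1 = 880.
Multiply: 110 · 5256 · 358 · 880 = 182143526400.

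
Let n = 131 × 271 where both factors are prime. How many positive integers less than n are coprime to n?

35100

φ(pq) = (p−1)(q−1) = 130 · 270 = 35100.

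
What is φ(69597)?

38880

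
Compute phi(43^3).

77658

φ(79507) = 79507 · (1 − 1/43)
       = 79507 · 42/43 = 77658.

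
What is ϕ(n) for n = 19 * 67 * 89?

φ(19) = 19 − 1 = 18.
φ(67) = 67 − 1 = 66.
φ(89) = 89 − 1 = 88.
Multiply: 18 · 66 · 88 = 104544.

104544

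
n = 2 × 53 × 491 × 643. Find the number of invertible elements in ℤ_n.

16358160

φ(33465578) = 33465578 · (1 − 1/2) · (1 − 1/53) · (1 − 1/491) · (1 − 1/643)
       = 33465578 · 16358160/33465578 = 16358160.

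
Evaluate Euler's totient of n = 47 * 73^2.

241776

φ(250463) = 250463 · (1 − 1/47) · (1 − 1/73)
       = 250463 · 3312/3431 = 241776.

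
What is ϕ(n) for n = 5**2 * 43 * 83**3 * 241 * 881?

100217424384000

φ(5^2) = 5^1·(5−1) = 5·4 = 20.
φ(43) = 43 − 1 = 42.
φ(83^3) = 83^3 − 83^2 = 571787 − 6889 = 564898.
φ(241) = 241 − 1 = 240.
φ(881) = 881 − 1 = 880.
Since φ is multiplicative, φ(130507566699025) = 20 · 42 · 564898 · 240 · 880 = 100217424384000.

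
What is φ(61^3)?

223260

φ(61^3) = 61^2·(61−1) = 3721·60 = 223260.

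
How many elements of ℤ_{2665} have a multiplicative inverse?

1920

2665 = 5 * 13 * 41.
φ(2665) = 2665 · (1 − 1/5) · (1 − 1/13) · (1 − 1/41)
       = 2665 · 1920/2665 = 1920.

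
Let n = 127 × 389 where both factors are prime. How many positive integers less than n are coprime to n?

48888

φ(pq) = (p−1)(q−1) = 126 · 388 = 48888.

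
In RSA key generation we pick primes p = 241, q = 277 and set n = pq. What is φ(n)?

66240

φ(n) = (p − 1)(q − 1) = (241−1)(277−1) = 240·276 = 66240.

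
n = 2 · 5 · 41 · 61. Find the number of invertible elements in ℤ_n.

9600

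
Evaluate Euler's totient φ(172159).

First factor: 172159 = 13 * 17 * 19 * 41.
φ(13) = 13 − 1 = 12.
φ(17) = 17 − 1 = 16.
φ(19) = 19 − 1 = 18.
φ(41) = 41 − 1 = 40.
Multiply: 12 · 16 · 18 · 40 = 138240.

138240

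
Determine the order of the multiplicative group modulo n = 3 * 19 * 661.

φ(37677) = 37677 · (1 − 1/3) · (1 − 1/19) · (1 − 1/661)
       = 37677 · 23760/37677 = 23760.

23760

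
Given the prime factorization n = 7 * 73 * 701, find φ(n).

φ(358211) = 358211 · (1 − 1/7) · (1 − 1/73) · (1 − 1/701)
       = 358211 · 302400/358211 = 302400.

302400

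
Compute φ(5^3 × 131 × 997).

φ(5^3) = 5^3 − 5^2 = 125 − 25 = 100.
φ(131) = 131 − 1 = 130.
φ(997) = 997 − 1 = 996.
Since φ is multiplicative, φ(16325875) = 100 · 130 · 996 = 12948000.

12948000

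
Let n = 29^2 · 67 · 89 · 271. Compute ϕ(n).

φ(29^2) = 29^1·(29−1) = 29·28 = 812.
φ(67) = 67 − 1 = 66.
φ(89) = 89 − 1 = 88.
φ(271) = 271 − 1 = 270.
φ(1359033293) = 812 × 66 × 88 × 270 = 1273345920.

1273345920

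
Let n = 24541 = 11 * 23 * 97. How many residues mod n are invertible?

21120

φ(11) = 11 − 1 = 10.
φ(23) = 23 − 1 = 22.
φ(97) = 97 − 1 = 96.
Multiply: 10 · 22 · 96 = 21120.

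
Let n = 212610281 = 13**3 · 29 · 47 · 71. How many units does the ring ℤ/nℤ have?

φ(13^3) = 13^3 − 13^2 = 2197 − 169 = 2028.
φ(29) = 29 − 1 = 28.
φ(47) = 47 − 1 = 46.
φ(71) = 71 − 1 = 70.
Since φ is multiplicative, φ(212610281) = 2028 · 28 · 46 · 70 = 182844480.

182844480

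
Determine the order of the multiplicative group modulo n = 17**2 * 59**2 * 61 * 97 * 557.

2980891607040

φ(17^2) = 17^2 − 17^1 = 289 − 17 = 272.
φ(59^2) = 59^2 − 59^1 = 3481 − 59 = 3422.
φ(61) = 61 − 1 = 60.
φ(97) = 97 − 1 = 96.
φ(557) = 557 − 1 = 556.
Since φ is multiplicative, φ(3315573275921) = 272 · 3422 · 60 · 96 · 556 = 2980891607040.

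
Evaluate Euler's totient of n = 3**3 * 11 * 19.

3240

φ(5643) = 5643 · (1 − 1/3) · (1 − 1/11) · (1 − 1/19)
       = 5643 · 360/627 = 3240.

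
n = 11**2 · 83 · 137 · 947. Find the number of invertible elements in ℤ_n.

φ(1302968777) = 1302968777 · (1 − 1/11) · (1 − 1/83) · (1 − 1/137) · (1 − 1/947)
       = 1302968777 · 105497920/118451707 = 1160477120.

1160477120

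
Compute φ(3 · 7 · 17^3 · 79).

φ(8150667) = 8150667 · (1 − 1/3) · (1 − 1/7) · (1 − 1/17) · (1 − 1/79)
       = 8150667 · 14976/28203 = 4328064.

4328064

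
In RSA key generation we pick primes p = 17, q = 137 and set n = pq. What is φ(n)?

2176

φ(n) = (p − 1)(q − 1) = (17−1)(137−1) = 16·136 = 2176.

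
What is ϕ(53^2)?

2756

φ(2809) = 2809 · (1 − 1/53)
       = 2809 · 52/53 = 2756.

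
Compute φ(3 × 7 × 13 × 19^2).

49248

φ(98553) = 98553 · (1 − 1/3) · (1 − 1/7) · (1 − 1/13) · (1 − 1/19)
       = 98553 · 2592/5187 = 49248.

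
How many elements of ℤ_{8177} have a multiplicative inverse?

Factor 8177: 8177 = 13 · 17 · 37.
φ(13) = 13 − 1 = 12.
φ(17) = 17 − 1 = 16.
φ(37) = 37 − 1 = 36.
φ(8177) = 12 × 16 × 36 = 6912.

6912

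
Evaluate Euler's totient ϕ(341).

341 = 11 · 31.
φ(11) = 11 − 1 = 10.
φ(31) = 31 − 1 = 30.
Since φ is multiplicative, φ(341) = 10 · 30 = 300.

300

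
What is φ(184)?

88

Factor 184: 184 = 2**3 · 23.
φ(184) = 184 · (1 − 1/2) · (1 − 1/23)
       = 184 · 22/46 = 88.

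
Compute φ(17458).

Prime factorization: 17458 = 2 × 7 × 29 × 43.
φ(2) = 2 − 1 = 1.
φ(7) = 7 − 1 = 6.
φ(29) = 29 − 1 = 28.
φ(43) = 43 − 1 = 42.
Since φ is multiplicative, φ(17458) = 1 · 6 · 28 · 42 = 7056.

7056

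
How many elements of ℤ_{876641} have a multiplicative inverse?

First factor: 876641 = 19 · 29 · 37 · 43.
φ(876641) = 876641 · (1 − 1/19) · (1 − 1/29) · (1 − 1/37) · (1 − 1/43)
       = 876641 · 762048/876641 = 762048.

762048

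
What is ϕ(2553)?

1584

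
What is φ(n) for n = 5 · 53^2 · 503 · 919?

φ(6492399565) = 6492399565 · (1 − 1/5) · (1 − 1/53) · (1 − 1/503) · (1 − 1/919)
       = 6492399565 · 95853888/122498105 = 5080256064.

5080256064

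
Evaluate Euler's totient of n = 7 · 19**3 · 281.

10916640

φ(7) = 7 − 1 = 6.
φ(19^3) = 19^3 − 19^2 = 6859 − 361 = 6498.
φ(281) = 281 − 1 = 280.
φ(13491653) = 6 × 6498 × 280 = 10916640.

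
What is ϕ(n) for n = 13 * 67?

φ(13) = 13 − 1 = 12.
φ(67) = 67 − 1 = 66.
Multiply: 12 · 66 = 792.

792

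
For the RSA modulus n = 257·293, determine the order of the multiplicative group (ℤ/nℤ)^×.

74752

For distinct primes, φ(pq) = (p−1)(q−1) = 256 × 292 = 74752.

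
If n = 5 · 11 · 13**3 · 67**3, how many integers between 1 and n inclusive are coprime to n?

φ(5) = 5 − 1 = 4.
φ(11) = 11 − 1 = 10.
φ(13^3) = 13^3 − 13^2 = 2197 − 169 = 2028.
φ(67^3) = 67^3 − 67^2 = 300763 − 4489 = 296274.
Multiply: 4 · 10 · 2028 · 296274 = 24033746880.

24033746880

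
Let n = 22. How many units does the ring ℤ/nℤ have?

Factor 22: 22 = 2 · 11.
φ(2) = 2 − 1 = 1.
φ(11) = 11 − 1 = 10.
Since φ is multiplicative, φ(22) = 1 · 10 = 10.

10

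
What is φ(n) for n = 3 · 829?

φ(3) = 3 − 1 = 2.
φ(829) = 829 − 1 = 828.
Multiply: 2 · 828 = 1656.

1656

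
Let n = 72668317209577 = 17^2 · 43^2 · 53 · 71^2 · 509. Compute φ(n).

φ(72668317209577) = 72668317209577 · (1 − 1/17) · (1 − 1/43) · (1 − 1/53) · (1 − 1/71) · (1 − 1/509)
       = 72668317209577 · 1242608640/1400133277 = 64492631024640.

64492631024640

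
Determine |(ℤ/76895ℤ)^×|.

48672

Factor 76895: 76895 = 5 × 7 × 13^3.
φ(5) = 5 − 1 = 4.
φ(7) = 7 − 1 = 6.
φ(13^3) = 13^3 − 13^2 = 2197 − 169 = 2028.
φ(76895) = 4 × 6 × 2028 = 48672.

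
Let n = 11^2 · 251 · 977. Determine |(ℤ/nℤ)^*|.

26840000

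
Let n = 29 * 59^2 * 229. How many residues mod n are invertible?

21846048

φ(29) = 29 − 1 = 28.
φ(59^2) = 59^1·(59−1) = 59·58 = 3422.
φ(229) = 229 − 1 = 228.
φ(23117321) = 28 × 3422 × 228 = 21846048.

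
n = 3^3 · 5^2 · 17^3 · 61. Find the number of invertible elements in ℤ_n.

99878400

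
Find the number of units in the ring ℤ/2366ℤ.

936

Factor 2366: 2366 = 2 · 7 · 13^2.
φ(2366) = 2366 · (1 − 1/2) · (1 − 1/7) · (1 − 1/13)
       = 2366 · 72/182 = 936.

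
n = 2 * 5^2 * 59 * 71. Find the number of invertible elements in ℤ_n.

φ(209450) = 209450 · (1 − 1/2) · (1 − 1/5) · (1 − 1/59) · (1 − 1/71)
       = 209450 · 16240/41890 = 81200.

81200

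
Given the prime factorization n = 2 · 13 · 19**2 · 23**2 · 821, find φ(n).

1702831680

φ(4076424274) = 4076424274 · (1 − 1/2) · (1 − 1/13) · (1 − 1/19) · (1 − 1/23) · (1 − 1/821)
       = 4076424274 · 3896640/9328202 = 1702831680.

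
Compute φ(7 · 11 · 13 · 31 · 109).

2332800

φ(7) = 7 − 1 = 6.
φ(11) = 11 − 1 = 10.
φ(13) = 13 − 1 = 12.
φ(31) = 31 − 1 = 30.
φ(109) = 109 − 1 = 108.
Multiply: 6 · 10 · 12 · 30 · 108 = 2332800.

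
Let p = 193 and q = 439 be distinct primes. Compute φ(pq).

84096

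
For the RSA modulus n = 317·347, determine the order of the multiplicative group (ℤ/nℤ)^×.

φ(109999) = 109999 · (1 − 1/317) · (1 − 1/347)
       = 109999 · 109336/109999 = 109336.

109336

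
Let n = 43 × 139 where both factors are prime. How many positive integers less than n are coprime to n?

5796

φ(n) = (p − 1)(q − 1) = (43−1)(139−1) = 42·138 = 5796.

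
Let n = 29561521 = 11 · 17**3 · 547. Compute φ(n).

φ(29561521) = 29561521 · (1 − 1/11) · (1 − 1/17) · (1 − 1/547)
       = 29561521 · 87360/102289 = 25247040.

25247040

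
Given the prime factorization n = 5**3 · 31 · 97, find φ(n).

288000

φ(5^3) = 5^3 − 5^2 = 125 − 25 = 100.
φ(31) = 31 − 1 = 30.
φ(97) = 97 − 1 = 96.
Multiply: 100 · 30 · 96 = 288000.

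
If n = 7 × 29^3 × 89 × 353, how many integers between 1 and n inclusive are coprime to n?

4376537088

φ(7) = 7 − 1 = 6.
φ(29^3) = 29^2·(29−1) = 841·28 = 23548.
φ(89) = 89 − 1 = 88.
φ(353) = 353 − 1 = 352.
Multiply: 6 · 23548 · 88 · 352 = 4376537088.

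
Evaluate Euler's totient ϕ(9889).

8400

Factor 9889: 9889 = 11 · 29 · 31.
φ(11) = 11 − 1 = 10.
φ(29) = 29 − 1 = 28.
φ(31) = 31 − 1 = 30.
Multiply: 10 · 28 · 30 = 8400.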